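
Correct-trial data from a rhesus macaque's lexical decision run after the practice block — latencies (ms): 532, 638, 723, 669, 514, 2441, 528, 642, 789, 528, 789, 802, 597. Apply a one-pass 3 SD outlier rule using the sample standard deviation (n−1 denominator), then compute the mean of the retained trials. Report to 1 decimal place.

n = 13, ΣRT = 10192, M = 784.000
Σ(x−M)² = 3106894.00; s = √(3106894.00/12) = 508.830
Cutoffs: 784.000 ± 3·508.830 → [-742.5, 2310.5]
Outside: 2441 → excluded.
Retained (n=12): Σ = 7751, mean = 7751/12 = 645.917

645.9 ms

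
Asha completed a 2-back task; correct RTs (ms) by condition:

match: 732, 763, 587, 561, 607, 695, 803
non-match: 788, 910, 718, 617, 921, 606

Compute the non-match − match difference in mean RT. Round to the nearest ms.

82 ms

M(match) = 4748/7 = 678.286
M(non-match) = 4560/6 = 760.000
Difference = 760.000 − 678.286 = 81.714 ms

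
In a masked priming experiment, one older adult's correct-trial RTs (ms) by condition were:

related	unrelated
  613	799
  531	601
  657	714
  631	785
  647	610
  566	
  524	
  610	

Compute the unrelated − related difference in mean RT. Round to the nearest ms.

M(related) = 4779/8 = 597.375
M(unrelated) = 3509/5 = 701.800
Difference = 701.800 − 597.375 = 104.425 ms

104 ms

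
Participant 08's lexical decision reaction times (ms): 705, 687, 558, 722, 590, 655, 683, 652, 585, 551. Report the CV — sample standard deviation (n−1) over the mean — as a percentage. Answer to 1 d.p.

9.8%

n = 10, Σ = 6388, M = 638.8000
Σ(x−M)² = 35531.600; s = √(35531.600/9) = 62.8328
CV = 62.8328 / 638.8000 = 0.09836 = 9.836%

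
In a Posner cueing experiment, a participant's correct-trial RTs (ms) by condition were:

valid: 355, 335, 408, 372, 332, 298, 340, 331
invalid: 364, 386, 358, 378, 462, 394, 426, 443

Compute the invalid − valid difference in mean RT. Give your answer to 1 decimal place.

55.0 ms

M(valid) = 2771/8 = 346.375
M(invalid) = 3211/8 = 401.375
Difference = 401.375 − 346.375 = 55.000 ms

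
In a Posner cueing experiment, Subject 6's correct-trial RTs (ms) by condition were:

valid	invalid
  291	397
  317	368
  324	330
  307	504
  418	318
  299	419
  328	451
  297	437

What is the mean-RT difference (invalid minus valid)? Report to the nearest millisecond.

M(valid) = 2581/8 = 322.625
M(invalid) = 3224/8 = 403.000
Difference = 403.000 − 322.625 = 80.375 ms

80 ms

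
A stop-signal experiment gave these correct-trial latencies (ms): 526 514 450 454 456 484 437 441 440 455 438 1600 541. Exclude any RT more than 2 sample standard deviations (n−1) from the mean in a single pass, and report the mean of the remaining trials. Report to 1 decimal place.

n = 13, ΣRT = 7236, M = 556.615
Σ(x−M)² = 1194611.08; s = √(1194611.08/12) = 315.517
Cutoffs: 556.615 ± 2·315.517 → [-74.4, 1187.6]
Outside: 1600 → excluded.
Retained (n=12): Σ = 5636, mean = 5636/12 = 469.667

469.7 ms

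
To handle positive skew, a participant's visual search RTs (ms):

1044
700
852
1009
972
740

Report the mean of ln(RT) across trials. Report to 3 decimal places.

ln(RT): 6.9508, 6.5511, 6.7476, 6.9167, 6.8794, 6.6067
Σ ln(RT) = 40.6522
Mean = 40.6522/6 = 6.77537

6.775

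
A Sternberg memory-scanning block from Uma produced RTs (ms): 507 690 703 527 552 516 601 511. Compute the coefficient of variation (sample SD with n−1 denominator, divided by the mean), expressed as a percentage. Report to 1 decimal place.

n = 8, Σ = 4607, M = 575.8750
Σ(x−M)² = 45312.875; s = √(45312.875/7) = 80.4566
CV = 80.4566 / 575.8750 = 0.13971 = 13.971%

14.0%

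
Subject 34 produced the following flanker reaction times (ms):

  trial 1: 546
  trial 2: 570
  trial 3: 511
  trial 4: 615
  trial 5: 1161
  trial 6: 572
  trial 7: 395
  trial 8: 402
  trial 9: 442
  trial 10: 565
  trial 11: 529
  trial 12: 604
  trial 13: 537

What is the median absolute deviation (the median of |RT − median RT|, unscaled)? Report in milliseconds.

35 ms

Sorted: 395, 402, 442, 511, 529, 537, 546, 565, 570, 572, 604, 615, 1161 → median = 546
|x − 546|: 0, 24, 35, 69, 615, 26, 151, 144, 104, 19, 17, 58, 9
Sorted deviations: 0, 9, 17, 19, 24, 26, 35, 58, 69, 104, 144, 151, 615 → MAD = 35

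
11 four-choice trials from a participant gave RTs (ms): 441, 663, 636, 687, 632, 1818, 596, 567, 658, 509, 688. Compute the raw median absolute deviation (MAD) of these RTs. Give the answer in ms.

Sorted: 441, 509, 567, 596, 632, 636, 658, 663, 687, 688, 1818 → median = 636
|x − 636|: 195, 27, 0, 51, 4, 1182, 40, 69, 22, 127, 52
Sorted deviations: 0, 4, 22, 27, 40, 51, 52, 69, 127, 195, 1182 → MAD = 51

51 ms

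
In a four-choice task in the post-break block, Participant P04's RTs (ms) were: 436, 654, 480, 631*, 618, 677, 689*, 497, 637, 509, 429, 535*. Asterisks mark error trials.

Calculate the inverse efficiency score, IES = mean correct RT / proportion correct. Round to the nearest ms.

731 ms

Correct trials (n=9): 436, 654, 480, 618, 677, 497, 637, 509, 429
Mean correct RT = 4937/9 = 548.5556 ms
Proportion correct = 9/12
IES = 548.5556 / (9/12) = 731.407 ms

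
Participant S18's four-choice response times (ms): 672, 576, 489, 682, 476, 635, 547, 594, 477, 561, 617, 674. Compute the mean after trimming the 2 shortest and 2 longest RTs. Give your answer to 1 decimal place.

Sorted: 476, 477, 489, 547, 561, 576, 594, 617, 635, 672, 674, 682
Drop lowest 2 (476, 477) and highest 2 (674, 682)
Remaining (n=8): Σ = 4691, mean = 4691/8 = 586.375

586.4 ms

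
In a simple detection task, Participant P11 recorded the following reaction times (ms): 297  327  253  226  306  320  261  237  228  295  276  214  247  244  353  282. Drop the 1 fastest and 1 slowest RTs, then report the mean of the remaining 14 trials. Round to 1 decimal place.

Sorted: 214, 226, 228, 237, 244, 247, 253, 261, 276, 282, 295, 297, 306, 320, 327, 353
Drop lowest 1 (214) and highest 1 (353)
Remaining (n=14): Σ = 3799, mean = 3799/14 = 271.357

271.4 ms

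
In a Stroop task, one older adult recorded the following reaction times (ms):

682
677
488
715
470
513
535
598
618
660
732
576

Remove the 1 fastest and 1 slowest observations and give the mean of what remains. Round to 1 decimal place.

606.2 ms

Sorted: 470, 488, 513, 535, 576, 598, 618, 660, 677, 682, 715, 732
Drop lowest 1 (470) and highest 1 (732)
Remaining (n=10): Σ = 6062, mean = 6062/10 = 606.200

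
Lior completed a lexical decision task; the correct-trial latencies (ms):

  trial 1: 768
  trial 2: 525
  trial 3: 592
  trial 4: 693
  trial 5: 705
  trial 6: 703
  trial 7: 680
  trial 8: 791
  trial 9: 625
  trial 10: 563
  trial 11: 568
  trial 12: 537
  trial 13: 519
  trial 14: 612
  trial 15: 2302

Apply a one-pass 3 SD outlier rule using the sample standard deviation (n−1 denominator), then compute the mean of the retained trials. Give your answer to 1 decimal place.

n = 15, ΣRT = 11183, M = 745.533
Σ(x−M)² = 2699873.73; s = √(2699873.73/14) = 439.145
Cutoffs: 745.533 ± 3·439.145 → [-571.9, 2063.0]
Outside: 2302 → excluded.
Retained (n=14): Σ = 8881, mean = 8881/14 = 634.357

634.4 ms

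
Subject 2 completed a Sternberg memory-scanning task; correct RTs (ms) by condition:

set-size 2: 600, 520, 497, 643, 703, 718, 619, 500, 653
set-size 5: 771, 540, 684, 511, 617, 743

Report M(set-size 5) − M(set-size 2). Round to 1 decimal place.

38.4 ms

M(set-size 2) = 5453/9 = 605.889
M(set-size 5) = 3866/6 = 644.333
Difference = 644.333 − 605.889 = 38.444 ms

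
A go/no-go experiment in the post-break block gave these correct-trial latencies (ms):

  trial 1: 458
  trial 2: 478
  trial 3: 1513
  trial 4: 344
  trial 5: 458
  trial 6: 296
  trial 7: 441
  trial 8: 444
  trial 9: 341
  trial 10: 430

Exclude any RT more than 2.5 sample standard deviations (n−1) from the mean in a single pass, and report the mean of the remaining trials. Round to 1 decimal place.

n = 10, ΣRT = 5203, M = 520.300
Σ(x−M)² = 1128810.10; s = √(1128810.10/9) = 354.152
Cutoffs: 520.300 ± 2.5·354.152 → [-365.1, 1405.7]
Outside: 1513 → excluded.
Retained (n=9): Σ = 3690, mean = 3690/9 = 410.000

410.0 ms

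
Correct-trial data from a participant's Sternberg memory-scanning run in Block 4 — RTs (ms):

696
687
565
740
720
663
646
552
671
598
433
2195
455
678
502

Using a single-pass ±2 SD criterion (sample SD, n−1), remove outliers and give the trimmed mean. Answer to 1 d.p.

614.7 ms

n = 15, ΣRT = 10801, M = 720.067
Σ(x−M)² = 2457830.93; s = √(2457830.93/14) = 418.998
Cutoffs: 720.067 ± 2·418.998 → [-117.9, 1558.1]
Outside: 2195 → excluded.
Retained (n=14): Σ = 8606, mean = 8606/14 = 614.714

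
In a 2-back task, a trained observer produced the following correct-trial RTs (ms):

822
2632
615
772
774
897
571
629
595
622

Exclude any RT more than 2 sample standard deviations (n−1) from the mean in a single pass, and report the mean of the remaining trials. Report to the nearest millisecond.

n = 10, ΣRT = 8929, M = 892.900
Σ(x−M)² = 3470888.90; s = √(3470888.90/9) = 621.011
Cutoffs: 892.900 ± 2·621.011 → [-349.1, 2134.9]
Outside: 2632 → excluded.
Retained (n=9): Σ = 6297, mean = 6297/9 = 699.667

700 ms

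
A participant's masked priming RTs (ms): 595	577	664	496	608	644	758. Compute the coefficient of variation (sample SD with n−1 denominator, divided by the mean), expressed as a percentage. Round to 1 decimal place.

13.1%

n = 7, Σ = 4342, M = 620.2857
Σ(x−M)² = 39549.429; s = √(39549.429/6) = 81.1885
CV = 81.1885 / 620.2857 = 0.13089 = 13.089%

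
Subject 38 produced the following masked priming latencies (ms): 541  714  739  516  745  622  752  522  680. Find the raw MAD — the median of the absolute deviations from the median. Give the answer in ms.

65 ms

Sorted: 516, 522, 541, 622, 680, 714, 739, 745, 752 → median = 680
|x − 680|: 139, 34, 59, 164, 65, 58, 72, 158, 0
Sorted deviations: 0, 34, 58, 59, 65, 72, 139, 158, 164 → MAD = 65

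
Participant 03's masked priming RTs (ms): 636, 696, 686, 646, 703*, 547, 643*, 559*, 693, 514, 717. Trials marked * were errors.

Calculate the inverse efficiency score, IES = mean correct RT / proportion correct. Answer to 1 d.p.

Correct trials (n=8): 636, 696, 686, 646, 547, 693, 514, 717
Mean correct RT = 5135/8 = 641.8750 ms
Proportion correct = 8/11
IES = 641.8750 / (8/11) = 882.578 ms

882.6 ms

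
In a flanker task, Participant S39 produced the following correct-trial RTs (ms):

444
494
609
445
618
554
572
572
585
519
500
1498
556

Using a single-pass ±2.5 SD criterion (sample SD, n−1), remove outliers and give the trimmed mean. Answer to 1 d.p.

n = 13, ΣRT = 7966, M = 612.769
Σ(x−M)² = 886692.31; s = √(886692.31/12) = 271.829
Cutoffs: 612.769 ± 2.5·271.829 → [-66.8, 1292.3]
Outside: 1498 → excluded.
Retained (n=12): Σ = 6468, mean = 6468/12 = 539.000

539.0 ms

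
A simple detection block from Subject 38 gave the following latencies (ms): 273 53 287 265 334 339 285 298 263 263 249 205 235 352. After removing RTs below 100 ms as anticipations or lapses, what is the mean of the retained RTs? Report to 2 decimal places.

280.62 ms

Excluded: 53
Retained (n=13): Σ = 3648
Mean = 3648/13 = 280.6154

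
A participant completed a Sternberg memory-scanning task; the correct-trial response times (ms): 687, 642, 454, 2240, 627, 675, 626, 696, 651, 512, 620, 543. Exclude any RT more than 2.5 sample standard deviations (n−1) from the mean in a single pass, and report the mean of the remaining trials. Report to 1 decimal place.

n = 12, ΣRT = 8973, M = 747.750
Σ(x−M)² = 2488528.25; s = √(2488528.25/11) = 475.636
Cutoffs: 747.750 ± 2.5·475.636 → [-441.3, 1936.8]
Outside: 2240 → excluded.
Retained (n=11): Σ = 6733, mean = 6733/11 = 612.091

612.1 ms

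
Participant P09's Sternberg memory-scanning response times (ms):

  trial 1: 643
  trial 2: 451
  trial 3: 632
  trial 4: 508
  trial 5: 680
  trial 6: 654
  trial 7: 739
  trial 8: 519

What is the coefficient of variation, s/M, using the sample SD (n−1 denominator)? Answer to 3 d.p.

0.164

n = 8, Σ = 4826, M = 603.2500
Σ(x−M)² = 68651.500; s = √(68651.500/7) = 99.0321
CV = 99.0321 / 603.2500 = 0.16416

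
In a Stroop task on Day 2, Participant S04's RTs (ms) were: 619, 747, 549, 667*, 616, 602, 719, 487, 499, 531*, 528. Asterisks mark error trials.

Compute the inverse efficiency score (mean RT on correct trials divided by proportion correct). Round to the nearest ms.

Correct trials (n=9): 619, 747, 549, 616, 602, 719, 487, 499, 528
Mean correct RT = 5366/9 = 596.2222 ms
Proportion correct = 9/11
IES = 596.2222 / (9/11) = 728.716 ms

729 ms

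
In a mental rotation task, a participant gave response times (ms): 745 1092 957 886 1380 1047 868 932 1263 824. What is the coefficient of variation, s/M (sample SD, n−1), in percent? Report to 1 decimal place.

n = 10, Σ = 9994, M = 999.4000
Σ(x−M)² = 357132.400; s = √(357132.400/9) = 199.2019
CV = 199.2019 / 999.4000 = 0.19932 = 19.932%

19.9%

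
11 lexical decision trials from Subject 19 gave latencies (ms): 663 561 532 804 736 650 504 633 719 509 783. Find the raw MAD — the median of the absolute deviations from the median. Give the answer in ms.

Sorted: 504, 509, 532, 561, 633, 650, 663, 719, 736, 783, 804 → median = 650
|x − 650|: 13, 89, 118, 154, 86, 0, 146, 17, 69, 141, 133
Sorted deviations: 0, 13, 17, 69, 86, 89, 118, 133, 141, 146, 154 → MAD = 89

89 ms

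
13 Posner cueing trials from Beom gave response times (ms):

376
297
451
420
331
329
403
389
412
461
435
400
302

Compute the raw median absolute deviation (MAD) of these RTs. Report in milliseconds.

35 ms

Sorted: 297, 302, 329, 331, 376, 389, 400, 403, 412, 420, 435, 451, 461 → median = 400
|x − 400|: 24, 103, 51, 20, 69, 71, 3, 11, 12, 61, 35, 0, 98
Sorted deviations: 0, 3, 11, 12, 20, 24, 35, 51, 61, 69, 71, 98, 103 → MAD = 35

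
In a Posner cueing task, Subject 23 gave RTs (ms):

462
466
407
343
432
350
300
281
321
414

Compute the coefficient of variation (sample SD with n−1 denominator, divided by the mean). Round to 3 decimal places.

0.178

n = 10, Σ = 3776, M = 377.6000
Σ(x−M)² = 40602.400; s = √(40602.400/9) = 67.1668
CV = 67.1668 / 377.6000 = 0.17788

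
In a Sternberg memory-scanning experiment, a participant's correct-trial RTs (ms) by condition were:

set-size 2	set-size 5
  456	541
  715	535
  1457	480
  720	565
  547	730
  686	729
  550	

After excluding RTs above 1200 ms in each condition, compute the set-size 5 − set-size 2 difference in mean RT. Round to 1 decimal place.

-15.7 ms

set-size 2: exclude 1457
M(set-size 2) = 3674/6 = 612.333
M(set-size 5) = 3580/6 = 596.667
Difference = 596.667 − 612.333 = -15.667 ms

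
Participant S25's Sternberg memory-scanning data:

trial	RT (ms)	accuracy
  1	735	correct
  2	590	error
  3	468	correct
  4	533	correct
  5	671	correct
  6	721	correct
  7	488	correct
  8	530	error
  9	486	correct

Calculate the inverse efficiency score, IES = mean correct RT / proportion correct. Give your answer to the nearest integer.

Correct trials (n=7): 735, 468, 533, 671, 721, 488, 486
Mean correct RT = 4102/7 = 586.0000 ms
Proportion correct = 7/9
IES = 586.0000 / (7/9) = 753.429 ms

753 ms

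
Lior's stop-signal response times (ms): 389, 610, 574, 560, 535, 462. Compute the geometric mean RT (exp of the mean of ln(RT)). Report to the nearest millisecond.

516 ms

ln(RT): 5.9636, 6.4135, 6.3526, 6.3279, 6.2823, 6.1356
Mean ln(RT) = 37.4754/6 = 6.24591
Geometric mean = exp(6.24591) = 515.90 ms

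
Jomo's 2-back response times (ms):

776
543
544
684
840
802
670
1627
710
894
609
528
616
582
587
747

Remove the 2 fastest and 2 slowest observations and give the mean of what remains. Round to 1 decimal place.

Sorted: 528, 543, 544, 582, 587, 609, 616, 670, 684, 710, 747, 776, 802, 840, 894, 1627
Drop lowest 2 (528, 543) and highest 2 (894, 1627)
Remaining (n=12): Σ = 8167, mean = 8167/12 = 680.583

680.6 ms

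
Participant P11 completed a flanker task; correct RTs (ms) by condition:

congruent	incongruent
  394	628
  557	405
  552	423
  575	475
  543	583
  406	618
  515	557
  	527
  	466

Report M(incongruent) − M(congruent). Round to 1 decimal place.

M(congruent) = 3542/7 = 506.000
M(incongruent) = 4682/9 = 520.222
Difference = 520.222 − 506.000 = 14.222 ms

14.2 ms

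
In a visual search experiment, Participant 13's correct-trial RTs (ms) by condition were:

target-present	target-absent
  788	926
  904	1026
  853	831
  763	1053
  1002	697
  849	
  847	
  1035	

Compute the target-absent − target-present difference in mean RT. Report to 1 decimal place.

M(target-present) = 7041/8 = 880.125
M(target-absent) = 4533/5 = 906.600
Difference = 906.600 − 880.125 = 26.475 ms

26.5 ms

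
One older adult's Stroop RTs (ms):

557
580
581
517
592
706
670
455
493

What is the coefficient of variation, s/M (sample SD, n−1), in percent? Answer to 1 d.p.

n = 9, Σ = 5151, M = 572.3333
Σ(x−M)² = 51284.000; s = √(51284.000/8) = 80.0656
CV = 80.0656 / 572.3333 = 0.13989 = 13.989%

14.0%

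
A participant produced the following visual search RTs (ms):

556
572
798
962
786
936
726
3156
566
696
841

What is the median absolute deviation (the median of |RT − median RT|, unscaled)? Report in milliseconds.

Sorted: 556, 566, 572, 696, 726, 786, 798, 841, 936, 962, 3156 → median = 786
|x − 786|: 230, 214, 12, 176, 0, 150, 60, 2370, 220, 90, 55
Sorted deviations: 0, 12, 55, 60, 90, 150, 176, 214, 220, 230, 2370 → MAD = 150

150 ms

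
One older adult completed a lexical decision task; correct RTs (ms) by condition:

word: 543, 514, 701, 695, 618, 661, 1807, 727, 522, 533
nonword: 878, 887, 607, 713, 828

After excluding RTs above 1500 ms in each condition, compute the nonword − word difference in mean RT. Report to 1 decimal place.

word: exclude 1807
M(word) = 5514/9 = 612.667
M(nonword) = 3913/5 = 782.600
Difference = 782.600 − 612.667 = 169.933 ms

169.9 ms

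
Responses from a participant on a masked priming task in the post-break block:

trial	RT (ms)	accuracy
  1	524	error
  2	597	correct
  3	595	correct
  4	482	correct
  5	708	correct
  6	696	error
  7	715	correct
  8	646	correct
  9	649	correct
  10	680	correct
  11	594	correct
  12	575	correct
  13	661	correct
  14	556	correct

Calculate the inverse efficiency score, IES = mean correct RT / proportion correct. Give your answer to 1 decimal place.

Correct trials (n=12): 597, 595, 482, 708, 715, 646, 649, 680, 594, 575, 661, 556
Mean correct RT = 7458/12 = 621.5000 ms
Proportion correct = 12/14
IES = 621.5000 / (12/14) = 725.083 ms

725.1 ms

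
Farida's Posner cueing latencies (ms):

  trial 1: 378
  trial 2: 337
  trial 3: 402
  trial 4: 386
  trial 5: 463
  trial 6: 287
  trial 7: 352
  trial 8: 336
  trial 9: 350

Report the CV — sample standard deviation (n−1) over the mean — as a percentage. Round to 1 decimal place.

n = 9, Σ = 3291, M = 365.6667
Σ(x−M)² = 19682.000; s = √(19682.000/8) = 49.6009
CV = 49.6009 / 365.6667 = 0.13565 = 13.565%

13.6%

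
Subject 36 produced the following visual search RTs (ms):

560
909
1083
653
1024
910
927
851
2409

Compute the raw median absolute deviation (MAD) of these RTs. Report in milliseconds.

Sorted: 560, 653, 851, 909, 910, 927, 1024, 1083, 2409 → median = 910
|x − 910|: 350, 1, 173, 257, 114, 0, 17, 59, 1499
Sorted deviations: 0, 1, 17, 59, 114, 173, 257, 350, 1499 → MAD = 114

114 ms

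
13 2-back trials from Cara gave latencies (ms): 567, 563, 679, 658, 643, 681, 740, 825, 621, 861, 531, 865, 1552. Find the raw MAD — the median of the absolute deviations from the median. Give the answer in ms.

Sorted: 531, 563, 567, 621, 643, 658, 679, 681, 740, 825, 861, 865, 1552 → median = 679
|x − 679|: 112, 116, 0, 21, 36, 2, 61, 146, 58, 182, 148, 186, 873
Sorted deviations: 0, 2, 21, 36, 58, 61, 112, 116, 146, 148, 182, 186, 873 → MAD = 112

112 ms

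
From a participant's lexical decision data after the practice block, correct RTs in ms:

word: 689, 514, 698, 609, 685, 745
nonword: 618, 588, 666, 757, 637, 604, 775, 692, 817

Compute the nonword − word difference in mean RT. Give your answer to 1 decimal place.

27.1 ms

M(word) = 3940/6 = 656.667
M(nonword) = 6154/9 = 683.778
Difference = 683.778 − 656.667 = 27.111 ms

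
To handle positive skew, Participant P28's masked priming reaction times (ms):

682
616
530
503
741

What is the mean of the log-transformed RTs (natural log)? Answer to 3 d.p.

ln(RT): 6.5250, 6.4232, 6.2729, 6.2206, 6.6080
Σ ln(RT) = 32.0497
Mean = 32.0497/5 = 6.40995

6.410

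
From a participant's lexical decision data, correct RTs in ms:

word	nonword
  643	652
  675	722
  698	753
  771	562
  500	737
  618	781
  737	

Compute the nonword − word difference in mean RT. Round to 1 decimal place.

M(word) = 4642/7 = 663.143
M(nonword) = 4207/6 = 701.167
Difference = 701.167 − 663.143 = 38.024 ms

38.0 ms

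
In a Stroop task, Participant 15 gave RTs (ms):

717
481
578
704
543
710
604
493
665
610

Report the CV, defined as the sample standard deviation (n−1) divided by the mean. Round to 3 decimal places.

0.144

n = 10, Σ = 6105, M = 610.5000
Σ(x−M)² = 69186.500; s = √(69186.500/9) = 87.6778
CV = 87.6778 / 610.5000 = 0.14362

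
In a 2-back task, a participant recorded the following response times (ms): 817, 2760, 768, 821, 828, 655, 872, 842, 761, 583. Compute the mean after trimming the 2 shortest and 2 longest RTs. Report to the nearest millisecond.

Sorted: 583, 655, 761, 768, 817, 821, 828, 842, 872, 2760
Drop lowest 2 (583, 655) and highest 2 (872, 2760)
Remaining (n=6): Σ = 4837, mean = 4837/6 = 806.167

806 ms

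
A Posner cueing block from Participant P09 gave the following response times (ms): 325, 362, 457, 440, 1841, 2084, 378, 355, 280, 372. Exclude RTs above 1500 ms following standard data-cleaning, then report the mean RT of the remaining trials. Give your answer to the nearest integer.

Excluded: 1841, 2084
Retained (n=8): Σ = 2969
Mean = 2969/8 = 371.1250

371 ms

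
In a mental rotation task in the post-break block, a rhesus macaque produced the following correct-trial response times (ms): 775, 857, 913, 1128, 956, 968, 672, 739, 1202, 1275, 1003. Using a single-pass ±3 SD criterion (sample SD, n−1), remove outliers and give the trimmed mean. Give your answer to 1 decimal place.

n = 11, ΣRT = 10488, M = 953.455
Σ(x−M)² = 366298.73; s = √(366298.73/10) = 191.389
Cutoffs: 953.455 ± 3·191.389 → [379.3, 1527.6]
No RTs fall outside the cutoffs; all 11 retained. Mean = 10488/11 = 953.455

953.5 ms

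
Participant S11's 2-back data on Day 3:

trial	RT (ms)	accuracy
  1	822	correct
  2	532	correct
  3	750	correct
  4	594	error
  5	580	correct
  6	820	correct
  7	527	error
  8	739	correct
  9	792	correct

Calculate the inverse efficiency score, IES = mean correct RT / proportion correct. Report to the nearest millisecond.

Correct trials (n=7): 822, 532, 750, 580, 820, 739, 792
Mean correct RT = 5035/7 = 719.2857 ms
Proportion correct = 7/9
IES = 719.2857 / (7/9) = 924.796 ms

925 ms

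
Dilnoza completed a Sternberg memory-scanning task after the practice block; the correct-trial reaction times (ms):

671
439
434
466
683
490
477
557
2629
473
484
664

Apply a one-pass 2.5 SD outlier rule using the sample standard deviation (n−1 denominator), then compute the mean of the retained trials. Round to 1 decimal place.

n = 12, ΣRT = 8467, M = 705.583
Σ(x−M)² = 4129188.92; s = √(4129188.92/11) = 612.683
Cutoffs: 705.583 ± 2.5·612.683 → [-826.1, 2237.3]
Outside: 2629 → excluded.
Retained (n=11): Σ = 5838, mean = 5838/11 = 530.727

530.7 ms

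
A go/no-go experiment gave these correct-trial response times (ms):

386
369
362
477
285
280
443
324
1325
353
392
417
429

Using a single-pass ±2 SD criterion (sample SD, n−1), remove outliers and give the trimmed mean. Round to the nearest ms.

n = 13, ΣRT = 5842, M = 449.385
Σ(x−M)² = 871103.08; s = √(871103.08/12) = 269.429
Cutoffs: 449.385 ± 2·269.429 → [-89.5, 988.2]
Outside: 1325 → excluded.
Retained (n=12): Σ = 4517, mean = 4517/12 = 376.417

376 ms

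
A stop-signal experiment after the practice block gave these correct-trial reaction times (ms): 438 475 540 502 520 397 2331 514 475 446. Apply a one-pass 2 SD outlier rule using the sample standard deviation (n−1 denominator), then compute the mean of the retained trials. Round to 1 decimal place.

n = 10, ΣRT = 6638, M = 663.800
Σ(x−M)² = 3105075.60; s = √(3105075.60/9) = 587.374
Cutoffs: 663.800 ± 2·587.374 → [-510.9, 1838.5]
Outside: 2331 → excluded.
Retained (n=9): Σ = 4307, mean = 4307/9 = 478.556

478.6 ms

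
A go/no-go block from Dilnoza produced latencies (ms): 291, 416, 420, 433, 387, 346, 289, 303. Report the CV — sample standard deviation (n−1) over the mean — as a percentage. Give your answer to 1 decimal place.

n = 8, Σ = 2885, M = 360.6250
Σ(x−M)² = 26037.875; s = √(26037.875/7) = 60.9893
CV = 60.9893 / 360.6250 = 0.16912 = 16.912%

16.9%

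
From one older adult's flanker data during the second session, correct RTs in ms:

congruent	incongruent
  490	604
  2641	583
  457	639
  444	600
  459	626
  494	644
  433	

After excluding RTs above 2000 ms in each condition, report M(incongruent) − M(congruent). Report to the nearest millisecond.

153 ms

congruent: exclude 2641
M(congruent) = 2777/6 = 462.833
M(incongruent) = 3696/6 = 616.000
Difference = 616.000 − 462.833 = 153.167 ms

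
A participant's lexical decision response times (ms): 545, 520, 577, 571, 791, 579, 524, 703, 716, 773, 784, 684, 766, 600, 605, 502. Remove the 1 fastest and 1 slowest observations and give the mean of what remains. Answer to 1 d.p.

Sorted: 502, 520, 524, 545, 571, 577, 579, 600, 605, 684, 703, 716, 766, 773, 784, 791
Drop lowest 1 (502) and highest 1 (791)
Remaining (n=14): Σ = 8947, mean = 8947/14 = 639.071

639.1 ms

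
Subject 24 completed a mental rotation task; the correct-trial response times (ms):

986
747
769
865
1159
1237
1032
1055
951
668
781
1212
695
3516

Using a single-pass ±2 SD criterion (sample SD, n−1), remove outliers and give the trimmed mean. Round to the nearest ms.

935 ms

n = 14, ΣRT = 15673, M = 1119.500
Σ(x−M)² = 6650177.50; s = √(6650177.50/13) = 715.229
Cutoffs: 1119.500 ± 2·715.229 → [-311.0, 2550.0]
Outside: 3516 → excluded.
Retained (n=13): Σ = 12157, mean = 12157/13 = 935.154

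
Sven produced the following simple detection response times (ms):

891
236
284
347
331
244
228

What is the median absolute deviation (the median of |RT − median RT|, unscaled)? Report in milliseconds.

Sorted: 228, 236, 244, 284, 331, 347, 891 → median = 284
|x − 284|: 607, 48, 0, 63, 47, 40, 56
Sorted deviations: 0, 40, 47, 48, 56, 63, 607 → MAD = 48

48 ms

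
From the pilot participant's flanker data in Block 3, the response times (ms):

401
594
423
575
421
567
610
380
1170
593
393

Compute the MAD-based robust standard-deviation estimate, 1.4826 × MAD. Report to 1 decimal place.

213.5 ms

Sorted: 380, 393, 401, 421, 423, 567, 575, 593, 594, 610, 1170 → median = 567
|x − 567| sorted: 0, 8, 26, 27, 43, 144, 146, 166, 174, 187, 603 → MAD = 144
Robust SD ≈ 1.4826 × 144 = 213.494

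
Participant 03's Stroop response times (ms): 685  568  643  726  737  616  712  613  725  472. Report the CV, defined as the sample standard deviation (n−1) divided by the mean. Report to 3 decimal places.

0.131

n = 10, Σ = 6497, M = 649.7000
Σ(x−M)² = 65020.100; s = √(65020.100/9) = 84.9968
CV = 84.9968 / 649.7000 = 0.13082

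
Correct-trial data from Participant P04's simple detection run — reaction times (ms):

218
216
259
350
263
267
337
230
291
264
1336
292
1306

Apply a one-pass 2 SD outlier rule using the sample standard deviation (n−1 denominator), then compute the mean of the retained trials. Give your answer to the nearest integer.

n = 13, ΣRT = 5629, M = 433.000
Σ(x−M)² = 1883504.00; s = √(1883504.00/12) = 396.180
Cutoffs: 433.000 ± 2·396.180 → [-359.4, 1225.4]
Outside: 1306, 1336 → excluded.
Retained (n=11): Σ = 2987, mean = 2987/11 = 271.545

272 ms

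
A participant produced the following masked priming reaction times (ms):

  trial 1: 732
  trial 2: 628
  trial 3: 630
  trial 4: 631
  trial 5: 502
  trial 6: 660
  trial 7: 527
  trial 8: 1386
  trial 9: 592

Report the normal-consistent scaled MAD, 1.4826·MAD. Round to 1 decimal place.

Sorted: 502, 527, 592, 628, 630, 631, 660, 732, 1386 → median = 630
|x − 630| sorted: 0, 1, 2, 30, 38, 102, 103, 128, 756 → MAD = 38
Robust SD ≈ 1.4826 × 38 = 56.339

56.3 ms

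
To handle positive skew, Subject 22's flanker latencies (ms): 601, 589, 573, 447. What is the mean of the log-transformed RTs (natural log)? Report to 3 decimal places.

6.308

ln(RT): 6.3986, 6.3784, 6.3509, 6.1026
Σ ln(RT) = 25.2305
Mean = 25.2305/4 = 6.30762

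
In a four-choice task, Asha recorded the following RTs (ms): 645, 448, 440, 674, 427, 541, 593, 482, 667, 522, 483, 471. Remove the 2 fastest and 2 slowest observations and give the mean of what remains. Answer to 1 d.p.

523.1 ms

Sorted: 427, 440, 448, 471, 482, 483, 522, 541, 593, 645, 667, 674
Drop lowest 2 (427, 440) and highest 2 (667, 674)
Remaining (n=8): Σ = 4185, mean = 4185/8 = 523.125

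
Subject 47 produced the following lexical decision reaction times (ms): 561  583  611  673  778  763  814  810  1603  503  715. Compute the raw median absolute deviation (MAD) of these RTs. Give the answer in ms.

99 ms

Sorted: 503, 561, 583, 611, 673, 715, 763, 778, 810, 814, 1603 → median = 715
|x − 715|: 154, 132, 104, 42, 63, 48, 99, 95, 888, 212, 0
Sorted deviations: 0, 42, 48, 63, 95, 99, 104, 132, 154, 212, 888 → MAD = 99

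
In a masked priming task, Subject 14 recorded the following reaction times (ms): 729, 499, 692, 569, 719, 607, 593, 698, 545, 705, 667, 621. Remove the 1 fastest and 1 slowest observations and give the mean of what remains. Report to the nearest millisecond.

642 ms

Sorted: 499, 545, 569, 593, 607, 621, 667, 692, 698, 705, 719, 729
Drop lowest 1 (499) and highest 1 (729)
Remaining (n=10): Σ = 6416, mean = 6416/10 = 641.600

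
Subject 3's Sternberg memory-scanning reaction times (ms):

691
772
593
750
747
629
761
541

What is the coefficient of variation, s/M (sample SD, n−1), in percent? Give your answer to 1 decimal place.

12.8%

n = 8, Σ = 5484, M = 685.5000
Σ(x−M)² = 53784.000; s = √(53784.000/7) = 87.6552
CV = 87.6552 / 685.5000 = 0.12787 = 12.787%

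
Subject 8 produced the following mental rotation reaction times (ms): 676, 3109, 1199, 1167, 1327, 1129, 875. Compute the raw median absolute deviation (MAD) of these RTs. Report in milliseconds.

160 ms

Sorted: 676, 875, 1129, 1167, 1199, 1327, 3109 → median = 1167
|x − 1167|: 491, 1942, 32, 0, 160, 38, 292
Sorted deviations: 0, 32, 38, 160, 292, 491, 1942 → MAD = 160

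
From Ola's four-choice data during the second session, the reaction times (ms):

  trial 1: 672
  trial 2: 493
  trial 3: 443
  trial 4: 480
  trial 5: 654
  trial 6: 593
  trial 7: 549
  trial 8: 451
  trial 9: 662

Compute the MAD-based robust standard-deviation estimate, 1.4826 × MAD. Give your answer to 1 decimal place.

Sorted: 443, 451, 480, 493, 549, 593, 654, 662, 672 → median = 549
|x − 549| sorted: 0, 44, 56, 69, 98, 105, 106, 113, 123 → MAD = 98
Robust SD ≈ 1.4826 × 98 = 145.295

145.3 ms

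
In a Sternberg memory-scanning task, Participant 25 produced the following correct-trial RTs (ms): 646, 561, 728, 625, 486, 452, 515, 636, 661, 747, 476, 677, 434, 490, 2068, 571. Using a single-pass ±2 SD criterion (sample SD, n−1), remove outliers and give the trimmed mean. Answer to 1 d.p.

n = 16, ΣRT = 10773, M = 673.312
Σ(x−M)² = 2220227.44; s = √(2220227.44/15) = 384.727
Cutoffs: 673.312 ± 2·384.727 → [-96.1, 1442.8]
Outside: 2068 → excluded.
Retained (n=15): Σ = 8705, mean = 8705/15 = 580.333

580.3 ms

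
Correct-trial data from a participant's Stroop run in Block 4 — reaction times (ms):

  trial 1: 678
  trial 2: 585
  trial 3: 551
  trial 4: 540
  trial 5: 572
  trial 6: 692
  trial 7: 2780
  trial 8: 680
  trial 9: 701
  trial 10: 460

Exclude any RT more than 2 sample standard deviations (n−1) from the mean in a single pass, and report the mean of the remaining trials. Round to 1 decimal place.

606.6 ms

n = 10, ΣRT = 8239, M = 823.900
Σ(x−M)² = 4308846.90; s = √(4308846.90/9) = 691.925
Cutoffs: 823.900 ± 2·691.925 → [-560.0, 2207.8]
Outside: 2780 → excluded.
Retained (n=9): Σ = 5459, mean = 5459/9 = 606.556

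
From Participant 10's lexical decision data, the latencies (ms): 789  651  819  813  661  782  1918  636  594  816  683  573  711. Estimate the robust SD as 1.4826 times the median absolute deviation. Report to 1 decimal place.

115.6 ms

Sorted: 573, 594, 636, 651, 661, 683, 711, 782, 789, 813, 816, 819, 1918 → median = 711
|x − 711| sorted: 0, 28, 50, 60, 71, 75, 78, 102, 105, 108, 117, 138, 1207 → MAD = 78
Robust SD ≈ 1.4826 × 78 = 115.643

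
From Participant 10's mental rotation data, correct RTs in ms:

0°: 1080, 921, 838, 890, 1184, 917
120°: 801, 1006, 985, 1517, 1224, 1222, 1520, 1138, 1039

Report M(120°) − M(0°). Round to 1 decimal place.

189.7 ms

M(0°) = 5830/6 = 971.667
M(120°) = 10452/9 = 1161.333
Difference = 1161.333 − 971.667 = 189.667 ms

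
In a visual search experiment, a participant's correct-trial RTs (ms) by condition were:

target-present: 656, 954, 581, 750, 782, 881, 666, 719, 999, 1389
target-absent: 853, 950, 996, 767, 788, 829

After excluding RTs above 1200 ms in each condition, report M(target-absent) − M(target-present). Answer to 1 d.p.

target-present: exclude 1389
M(target-present) = 6988/9 = 776.444
M(target-absent) = 5183/6 = 863.833
Difference = 863.833 − 776.444 = 87.389 ms

87.4 ms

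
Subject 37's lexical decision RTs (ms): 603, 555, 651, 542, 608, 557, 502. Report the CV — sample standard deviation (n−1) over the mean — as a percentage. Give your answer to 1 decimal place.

n = 7, Σ = 4018, M = 574.0000
Σ(x−M)² = 14784.000; s = √(14784.000/6) = 49.6387
CV = 49.6387 / 574.0000 = 0.08648 = 8.648%

8.6%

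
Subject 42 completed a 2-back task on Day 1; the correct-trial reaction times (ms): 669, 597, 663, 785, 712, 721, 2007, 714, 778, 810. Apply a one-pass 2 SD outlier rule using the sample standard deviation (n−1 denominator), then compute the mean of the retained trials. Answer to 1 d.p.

716.6 ms

n = 10, ΣRT = 8456, M = 845.600
Σ(x−M)² = 1535384.40; s = √(1535384.40/9) = 413.035
Cutoffs: 845.600 ± 2·413.035 → [19.5, 1671.7]
Outside: 2007 → excluded.
Retained (n=9): Σ = 6449, mean = 6449/9 = 716.556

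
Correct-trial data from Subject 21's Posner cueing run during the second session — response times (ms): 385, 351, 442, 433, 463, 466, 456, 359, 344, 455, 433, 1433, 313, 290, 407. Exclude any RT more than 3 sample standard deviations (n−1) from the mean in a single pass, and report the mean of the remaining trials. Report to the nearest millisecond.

400 ms

n = 15, ΣRT = 7030, M = 468.667
Σ(x−M)² = 1041951.33; s = √(1041951.33/14) = 272.810
Cutoffs: 468.667 ± 3·272.810 → [-349.8, 1287.1]
Outside: 1433 → excluded.
Retained (n=14): Σ = 5597, mean = 5597/14 = 399.786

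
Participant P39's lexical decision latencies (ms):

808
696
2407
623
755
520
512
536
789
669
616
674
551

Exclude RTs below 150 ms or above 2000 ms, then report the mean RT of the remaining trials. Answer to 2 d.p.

Excluded: 2407
Retained (n=12): Σ = 7749
Mean = 7749/12 = 645.7500

645.75 ms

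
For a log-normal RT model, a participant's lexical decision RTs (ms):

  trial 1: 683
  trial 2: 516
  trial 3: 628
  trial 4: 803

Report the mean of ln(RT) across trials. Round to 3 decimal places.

ln(RT): 6.5265, 6.2461, 6.4425, 6.6884
Σ ln(RT) = 25.9035
Mean = 25.9035/4 = 6.47587

6.476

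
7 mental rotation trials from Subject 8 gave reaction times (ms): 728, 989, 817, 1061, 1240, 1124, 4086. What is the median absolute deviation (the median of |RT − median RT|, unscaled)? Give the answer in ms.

Sorted: 728, 817, 989, 1061, 1124, 1240, 4086 → median = 1061
|x − 1061|: 333, 72, 244, 0, 179, 63, 3025
Sorted deviations: 0, 63, 72, 179, 244, 333, 3025 → MAD = 179

179 ms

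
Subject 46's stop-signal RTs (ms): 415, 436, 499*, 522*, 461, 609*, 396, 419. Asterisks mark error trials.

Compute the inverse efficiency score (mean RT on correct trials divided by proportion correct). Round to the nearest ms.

681 ms

Correct trials (n=5): 415, 436, 461, 396, 419
Mean correct RT = 2127/5 = 425.4000 ms
Proportion correct = 5/8
IES = 425.4000 / (5/8) = 680.640 ms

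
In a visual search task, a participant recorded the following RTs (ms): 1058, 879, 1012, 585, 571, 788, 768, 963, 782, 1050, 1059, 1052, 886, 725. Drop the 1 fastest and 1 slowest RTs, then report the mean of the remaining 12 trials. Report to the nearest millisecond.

879 ms

Sorted: 571, 585, 725, 768, 782, 788, 879, 886, 963, 1012, 1050, 1052, 1058, 1059
Drop lowest 1 (571) and highest 1 (1059)
Remaining (n=12): Σ = 10548, mean = 10548/12 = 879.000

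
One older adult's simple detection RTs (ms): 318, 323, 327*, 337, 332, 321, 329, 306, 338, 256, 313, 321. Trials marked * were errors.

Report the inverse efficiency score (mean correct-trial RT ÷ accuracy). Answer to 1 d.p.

346.5 ms

Correct trials (n=11): 318, 323, 337, 332, 321, 329, 306, 338, 256, 313, 321
Mean correct RT = 3494/11 = 317.6364 ms
Proportion correct = 11/12
IES = 317.6364 / (11/12) = 346.512 ms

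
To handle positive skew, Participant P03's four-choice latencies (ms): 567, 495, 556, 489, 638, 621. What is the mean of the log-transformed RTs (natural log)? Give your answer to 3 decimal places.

ln(RT): 6.3404, 6.2046, 6.3208, 6.1924, 6.4583, 6.4313
Σ ln(RT) = 37.9477
Mean = 37.9477/6 = 6.32462

6.325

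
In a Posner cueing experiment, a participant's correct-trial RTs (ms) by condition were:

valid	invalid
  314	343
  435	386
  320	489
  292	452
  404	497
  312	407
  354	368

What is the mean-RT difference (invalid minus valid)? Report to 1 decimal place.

M(valid) = 2431/7 = 347.286
M(invalid) = 2942/7 = 420.286
Difference = 420.286 − 347.286 = 73.000 ms

73.0 ms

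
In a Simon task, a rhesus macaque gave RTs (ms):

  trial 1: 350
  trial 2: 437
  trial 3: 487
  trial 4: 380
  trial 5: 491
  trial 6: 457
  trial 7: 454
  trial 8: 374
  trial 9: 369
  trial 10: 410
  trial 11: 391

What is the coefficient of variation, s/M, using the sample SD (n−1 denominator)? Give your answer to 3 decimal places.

n = 11, Σ = 4600, M = 418.1818
Σ(x−M)² = 24465.636; s = √(24465.636/10) = 49.4627
CV = 49.4627 / 418.1818 = 0.11828

0.118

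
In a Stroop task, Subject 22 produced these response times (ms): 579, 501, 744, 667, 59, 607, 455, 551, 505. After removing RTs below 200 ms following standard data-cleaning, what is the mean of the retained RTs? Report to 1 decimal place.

576.1 ms

Excluded: 59
Retained (n=8): Σ = 4609
Mean = 4609/8 = 576.1250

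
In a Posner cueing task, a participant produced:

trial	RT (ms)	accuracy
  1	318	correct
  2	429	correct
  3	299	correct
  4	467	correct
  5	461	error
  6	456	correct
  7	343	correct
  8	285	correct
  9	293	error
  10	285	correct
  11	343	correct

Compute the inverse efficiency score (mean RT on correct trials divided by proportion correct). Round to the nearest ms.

Correct trials (n=9): 318, 429, 299, 467, 456, 343, 285, 285, 343
Mean correct RT = 3225/9 = 358.3333 ms
Proportion correct = 9/11
IES = 358.3333 / (9/11) = 437.963 ms

438 ms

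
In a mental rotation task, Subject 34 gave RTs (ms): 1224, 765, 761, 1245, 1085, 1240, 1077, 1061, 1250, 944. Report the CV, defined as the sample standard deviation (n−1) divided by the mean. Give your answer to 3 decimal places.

n = 10, Σ = 10652, M = 1065.2000
Σ(x−M)² = 320147.600; s = √(320147.600/9) = 188.6053
CV = 188.6053 / 1065.2000 = 0.17706

0.177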